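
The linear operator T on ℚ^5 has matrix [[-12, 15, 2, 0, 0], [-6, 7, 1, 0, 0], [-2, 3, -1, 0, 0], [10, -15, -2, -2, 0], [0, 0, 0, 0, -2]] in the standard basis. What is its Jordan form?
J = [[-2, 1, 0, 0, 0], [0, -2, 1, 0, 0], [0, 0, -2, 0, 0], [0, 0, 0, -2, 0], [0, 0, 0, 0, -2]]

The characteristic polynomial is det(xI - A) = (x + 2)^5, so the eigenvalues are -2 (algebraic multiplicity 5).

For λ = -2: rank(A + 2I) = 2, rank((A + 2I)^2) = 1, rank((A + 2I)^3) = 0. The eigenspace has dimension 5 - 2 = 3, so there are 3 Jordan blocks; the rank sequence gives block sizes [3, 1, 1].

Assembling the blocks gives the Jordan form J above.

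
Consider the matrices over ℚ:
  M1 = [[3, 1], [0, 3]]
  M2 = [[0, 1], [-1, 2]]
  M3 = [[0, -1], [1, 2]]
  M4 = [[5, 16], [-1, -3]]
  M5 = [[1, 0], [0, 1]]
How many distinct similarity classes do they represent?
Characteristic polynomials: χ_{M1} = (x - 3)^2, χ_{M2} = (x - 1)^2, χ_{M3} = (x - 1)^2, χ_{M4} = (x - 1)^2, χ_{M5} = (x - 1)^2.

{M1}: invariant factors (x - 3)^2.

{M2, M3, M4}: invariant factors (x - 1)^2.

{M5}: invariant factors x - 1, x - 1.

Matrices are similar if and only if their invariant-factor lists agree; the partition into similarity classes is {M1}, {M2, M3, M4}, {M5}.

3 classes: {M1}, {M2, M3, M4}, {M5}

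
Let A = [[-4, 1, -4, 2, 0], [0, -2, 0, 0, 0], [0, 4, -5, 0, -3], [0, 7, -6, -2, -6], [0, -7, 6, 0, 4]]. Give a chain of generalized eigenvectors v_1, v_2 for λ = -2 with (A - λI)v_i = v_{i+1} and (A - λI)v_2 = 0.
We seek v_1 ∈ ker((A + 2I)^2) \ ker(A + 2I), then set v_{i+1} = (A + 2I) v_i.

One such chain is v_1 = [[1, 1, 0, 0, 1]]^T, v_2 = [[-1, 0, 1, 1, -1]]^T. Check: (A + 2I) v_2 = [[0, 0, 0, 0, 0]]^T = 0.

v_1 = [[1, 1, 0, 0, 1]]^T, v_2 = [[-1, 0, 1, 1, -1]]^T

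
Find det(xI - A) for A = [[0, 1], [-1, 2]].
χ_A(x) = (x - 1)^2

xI - A = [[x, -1], [1, x - 2]].

Expanding det(xI - A) along the first row:
det(xI - A) = + (x)·det([[x - 2]]) - (-1)·det([[1]]).

Evaluating gives χ_A(x) = x^2 - 2x + 1 = (x - 1)^2.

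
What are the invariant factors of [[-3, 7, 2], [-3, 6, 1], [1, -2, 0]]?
The Jordan structure of A has elementary divisors (x - 1)^3. Arranging the block sizes at each eigenvalue in decreasing order and taking row products gives the invariant factors.

Invariant factors (smallest first, each dividing the next): (x - 1)^3.

Check: the last factor (x - 1)^3 is the minimal polynomial, and the product (x - 1)^3 is the characteristic polynomial.

(x - 1)^3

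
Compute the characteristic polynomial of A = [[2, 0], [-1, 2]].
χ_A(x) = (x - 2)^2

xI - A = [[x - 2, 0], [1, x - 2]].

Expanding det(xI - A) along the first row:
det(xI - A) = + (x - 2)·det([[x - 2]]) - (0)·det([[1]]).

Evaluating gives χ_A(x) = x^2 - 4x + 4 = (x - 2)^2.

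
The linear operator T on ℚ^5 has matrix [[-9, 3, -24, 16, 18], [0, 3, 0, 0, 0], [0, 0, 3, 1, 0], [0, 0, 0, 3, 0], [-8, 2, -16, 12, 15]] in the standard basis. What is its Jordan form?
J = [[3, 1, 0, 0, 0], [0, 3, 0, 0, 0], [0, 0, 3, 1, 0], [0, 0, 0, 3, 0], [0, 0, 0, 0, 3]]

The characteristic polynomial is det(xI - A) = (x - 3)^5, so the eigenvalues are 3 (algebraic multiplicity 5).

For λ = 3: rank(A - 3I) = 2, rank((A - 3I)^2) = 0. The eigenspace has dimension 5 - 2 = 3, so there are 3 Jordan blocks; the rank sequence gives block sizes [2, 2, 1].

Assembling the blocks gives the Jordan form J above.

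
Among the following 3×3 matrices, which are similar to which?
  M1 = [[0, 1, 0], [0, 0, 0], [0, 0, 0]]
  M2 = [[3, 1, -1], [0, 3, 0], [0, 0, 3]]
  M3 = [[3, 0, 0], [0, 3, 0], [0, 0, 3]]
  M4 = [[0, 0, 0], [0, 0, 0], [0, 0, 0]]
4 classes: {M1}, {M2}, {M3}, {M4}

Characteristic polynomials: χ_{M1} = x^3, χ_{M2} = (x - 3)^3, χ_{M3} = (x - 3)^3, χ_{M4} = x^3.

{M1}: invariant factors x, x^2.

{M2}: invariant factors x - 3, (x - 3)^2.

{M3}: invariant factors x - 3, x - 3, x - 3.

{M4}: invariant factors x, x, x.

Matrices are similar if and only if their invariant-factor lists agree; the partition into similarity classes is {M1}, {M2}, {M3}, {M4}.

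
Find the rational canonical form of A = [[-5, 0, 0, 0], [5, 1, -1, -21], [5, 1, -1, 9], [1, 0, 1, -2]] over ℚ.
The invariant factors of A (the non-unit diagonal entries of the Smith normal form of xI - A over ℚ[x]) are x + 5, (x + 5)(x^2 - 3x + 6), each dividing the next. The characteristic polynomial is their product, (x + 5)^2(x^2 - 3x + 6).

The rational canonical form is the block-diagonal matrix of companion matrices C(f_i):
R = [[-5, 0, 0, 0], [0, 0, 0, -30], [0, 1, 0, 9], [0, 0, 1, -2]].

Note the characteristic polynomial does not split into linear factors over ℚ, so A has no Jordan form over ℚ; the rational canonical form exists over any field.

R = [[-5, 0, 0, 0], [0, 0, 0, -30], [0, 1, 0, 9], [0, 0, 1, -2]]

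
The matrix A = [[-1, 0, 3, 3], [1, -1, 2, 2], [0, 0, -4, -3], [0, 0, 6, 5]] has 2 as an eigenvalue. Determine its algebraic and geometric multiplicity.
The characteristic polynomial is (x - 2)(x + 1)^3, so the factor x - 2 appears with exponent 1: the algebraic multiplicity is 1.

rank(A - 2I) = 3, so the eigenspace has dimension 4 - 3 = 1: the geometric multiplicity is 1.

algebraic multiplicity 1, geometric multiplicity 1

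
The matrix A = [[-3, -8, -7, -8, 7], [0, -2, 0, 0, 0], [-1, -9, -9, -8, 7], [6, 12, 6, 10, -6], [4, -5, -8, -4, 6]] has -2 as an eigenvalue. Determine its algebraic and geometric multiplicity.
algebraic multiplicity 3, geometric multiplicity 2

The characteristic polynomial is (x - 4)^2(x + 2)^3, so the factor x + 2 appears with exponent 3: the algebraic multiplicity is 3.

rank(A + 2I) = 3, so the eigenspace has dimension 5 - 3 = 2: the geometric multiplicity is 2.

Since 2 < 3, A is not diagonalizable.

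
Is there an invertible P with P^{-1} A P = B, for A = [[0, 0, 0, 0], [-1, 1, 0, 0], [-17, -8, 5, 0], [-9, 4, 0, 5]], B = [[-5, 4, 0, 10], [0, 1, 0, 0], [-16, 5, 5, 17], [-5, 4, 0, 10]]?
Both have characteristic polynomial x(x - 5)^2(x - 1), but the minimal polynomial of A is x(x - 5)(x - 1) while the minimal polynomial of B is x(x - 5)^2(x - 1). The minimal polynomial is a similarity invariant, so A and B are not similar.

No.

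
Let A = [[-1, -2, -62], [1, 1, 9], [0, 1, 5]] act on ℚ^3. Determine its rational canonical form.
The invariant factors of A (the non-unit diagonal entries of the Smith normal form of xI - A over ℚ[x]) are (x - 4)^2(x + 3), each dividing the next. The characteristic polynomial is their product, (x - 4)^2(x + 3).

The rational canonical form is the block-diagonal matrix of companion matrices C(f_i):
R = [[0, 0, -48], [1, 0, 8], [0, 1, 5]].

R = [[0, 0, -48], [1, 0, 8], [0, 1, 5]]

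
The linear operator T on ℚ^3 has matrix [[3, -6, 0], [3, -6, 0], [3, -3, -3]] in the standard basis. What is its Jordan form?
J = [[-3, 0, 0], [0, -3, 0], [0, 0, 0]]

The characteristic polynomial is det(xI - A) = x(x + 3)^2, so the eigenvalues are -3 (algebraic multiplicity 2), 0 (algebraic multiplicity 1).

For λ = -3: rank(A + 3I) = 1. The eigenspace has dimension 3 - 1 = 2, so there are 2 Jordan blocks; the rank sequence gives block sizes [1, 1].

For λ = 0: algebraic multiplicity 1 gives one 1×1 block.

Assembling the blocks gives the Jordan form J above.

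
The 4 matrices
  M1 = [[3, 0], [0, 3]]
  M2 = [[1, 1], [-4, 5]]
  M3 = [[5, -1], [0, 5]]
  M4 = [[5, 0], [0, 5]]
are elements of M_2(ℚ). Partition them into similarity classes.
4 classes: {M1}, {M2}, {M3}, {M4}

Characteristic polynomials: χ_{M1} = (x - 3)^2, χ_{M2} = (x - 3)^2, χ_{M3} = (x - 5)^2, χ_{M4} = (x - 5)^2.

{M1}: invariant factors x - 3, x - 3.

{M2}: invariant factors (x - 3)^2.

{M3}: invariant factors (x - 5)^2.

{M4}: invariant factors x - 5, x - 5.

Matrices are similar if and only if their invariant-factor lists agree; the partition into similarity classes is {M1}, {M2}, {M3}, {M4}.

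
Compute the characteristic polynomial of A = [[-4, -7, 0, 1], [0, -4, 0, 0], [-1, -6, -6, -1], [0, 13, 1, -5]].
xI - A = [[x + 4, 7, 0, -1], [0, x + 4, 0, 0], [1, 6, x + 6, 1], [0, -13, -1, x + 5]].

Expanding det(xI - A) along the first row:
det(xI - A) = + (x + 4)·det([[x + 4, 0, 0], [6, x + 6, 1], [-13, -1, x + 5]]) - (7)·det([[0, 0, 0], [1, x + 6, 1], [0, -1, x + 5]]) + (0)·det([[0, x + 4, 0], [1, 6, 1], [0, -13, x + 5]]) - (-1)·det([[0, x + 4, 0], [1, 6, x + 6], [0, -13, -1]]).

Evaluating gives χ_A(x) = x^4 + 19x^3 + 135x^2 + 425x + 500 = (x + 4)(x + 5)^3.

χ_A(x) = (x + 4)(x + 5)^3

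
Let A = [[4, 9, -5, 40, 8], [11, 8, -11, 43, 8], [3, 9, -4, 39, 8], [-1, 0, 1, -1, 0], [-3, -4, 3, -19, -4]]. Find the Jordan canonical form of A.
The characteristic polynomial is det(xI - A) = x^3(x - 4)(x + 1), so the eigenvalues are -1 (algebraic multiplicity 1), 0 (algebraic multiplicity 3), 4 (algebraic multiplicity 1).

For λ = -1: algebraic multiplicity 1 gives one 1×1 block.

For λ = 0: rank(A) = 3, rank(A^2) = 2. The eigenspace has dimension 5 - 3 = 2, so there are 2 Jordan blocks; the rank sequence gives block sizes [2, 1].

For λ = 4: algebraic multiplicity 1 gives one 1×1 block.

Assembling the blocks gives the Jordan form J above.

J = [[-1, 0, 0, 0, 0], [0, 0, 1, 0, 0], [0, 0, 0, 0, 0], [0, 0, 0, 0, 0], [0, 0, 0, 0, 4]]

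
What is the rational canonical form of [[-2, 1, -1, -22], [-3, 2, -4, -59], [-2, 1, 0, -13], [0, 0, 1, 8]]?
The invariant factors of A (the non-unit diagonal entries of the Smith normal form of xI - A over ℚ[x]) are (x^2 - 4x - 1)^2, each dividing the next. The characteristic polynomial is their product, (x^2 - 4x - 1)^2.

The rational canonical form is the block-diagonal matrix of companion matrices C(f_i):
R = [[0, 0, 0, -1], [1, 0, 0, -8], [0, 1, 0, -14], [0, 0, 1, 8]].

Note the characteristic polynomial does not split into linear factors over ℚ, so A has no Jordan form over ℚ; the rational canonical form exists over any field.

R = [[0, 0, 0, -1], [1, 0, 0, -8], [0, 1, 0, -14], [0, 0, 1, 8]]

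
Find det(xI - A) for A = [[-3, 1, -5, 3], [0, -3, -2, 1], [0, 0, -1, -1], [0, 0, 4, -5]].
χ_A(x) = (x + 3)^4

xI - A = [[x + 3, -1, 5, -3], [0, x + 3, 2, -1], [0, 0, x + 1, 1], [0, 0, -4, x + 5]].

Expanding det(xI - A) along the first row:
det(xI - A) = + (x + 3)·det([[x + 3, 2, -1], [0, x + 1, 1], [0, -4, x + 5]]) - (-1)·det([[0, 2, -1], [0, x + 1, 1], [0, -4, x + 5]]) + (5)·det([[0, x + 3, -1], [0, 0, 1], [0, 0, x + 5]]) - (-3)·det([[0, x + 3, 2], [0, 0, x + 1], [0, 0, -4]]).

Evaluating gives χ_A(x) = x^4 + 12x^3 + 54x^2 + 108x + 81 = (x + 3)^4.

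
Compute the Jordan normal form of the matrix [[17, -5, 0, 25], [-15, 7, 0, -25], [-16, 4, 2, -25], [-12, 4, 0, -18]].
The characteristic polynomial is det(xI - A) = (x - 2)^4, so the eigenvalues are 2 (algebraic multiplicity 4).

For λ = 2: rank(A - 2I) = 2, rank((A - 2I)^2) = 0. The eigenspace has dimension 4 - 2 = 2, so there are 2 Jordan blocks; the rank sequence gives block sizes [2, 2].

Assembling the blocks gives the Jordan form J above.

J = [[2, 1, 0, 0], [0, 2, 0, 0], [0, 0, 2, 1], [0, 0, 0, 2]]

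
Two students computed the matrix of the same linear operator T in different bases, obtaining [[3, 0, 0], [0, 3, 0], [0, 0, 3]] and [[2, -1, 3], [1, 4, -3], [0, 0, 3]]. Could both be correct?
No.

Both have characteristic polynomial (x - 3)^3, but the minimal polynomial of A is x - 3 while the minimal polynomial of B is (x - 3)^2. The minimal polynomial is a similarity invariant, so A and B are not similar.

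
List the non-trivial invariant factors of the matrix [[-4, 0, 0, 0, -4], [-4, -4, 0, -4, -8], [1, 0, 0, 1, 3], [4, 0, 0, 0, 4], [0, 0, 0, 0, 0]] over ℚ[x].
The Jordan structure of A has elementary divisors (x + 4), (x + 4), x^2, x. Arranging the block sizes at each eigenvalue in decreasing order and taking row products gives the invariant factors.

Invariant factors (smallest first, each dividing the next): x(x + 4), x^2(x + 4).

Check: the last factor x^2(x + 4) is the minimal polynomial, and the product x^3(x + 4)^2 is the characteristic polynomial.

x(x + 4), x^2(x + 4)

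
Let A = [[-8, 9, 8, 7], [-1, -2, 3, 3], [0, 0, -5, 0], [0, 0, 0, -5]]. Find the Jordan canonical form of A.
J = [[-5, 1, 0, 0], [0, -5, 1, 0], [0, 0, -5, 0], [0, 0, 0, -5]]

The characteristic polynomial is det(xI - A) = (x + 5)^4, so the eigenvalues are -5 (algebraic multiplicity 4).

For λ = -5: rank(A + 5I) = 2, rank((A + 5I)^2) = 1, rank((A + 5I)^3) = 0. The eigenspace has dimension 4 - 2 = 2, so there are 2 Jordan blocks; the rank sequence gives block sizes [3, 1].

Assembling the blocks gives the Jordan form J above.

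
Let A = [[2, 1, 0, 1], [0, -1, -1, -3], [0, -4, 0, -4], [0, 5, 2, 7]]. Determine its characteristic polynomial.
χ_A(x) = (x - 2)^4

xI - A = [[x - 2, -1, 0, -1], [0, x + 1, 1, 3], [0, 4, x, 4], [0, -5, -2, x - 7]].

Expanding det(xI - A) along the first row:
det(xI - A) = + (x - 2)·det([[x + 1, 1, 3], [4, x, 4], [-5, -2, x - 7]]) - (-1)·det([[0, 1, 3], [0, x, 4], [0, -2, x - 7]]) + (0)·det([[0, x + 1, 3], [0, 4, 4], [0, -5, x - 7]]) - (-1)·det([[0, x + 1, 1], [0, 4, x], [0, -5, -2]]).

Evaluating gives χ_A(x) = x^4 - 8x^3 + 24x^2 - 32x + 16 = (x - 2)^4.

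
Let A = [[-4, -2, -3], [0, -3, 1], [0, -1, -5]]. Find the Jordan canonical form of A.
The characteristic polynomial is det(xI - A) = (x + 4)^3, so the eigenvalues are -4 (algebraic multiplicity 3).

For λ = -4: rank(A + 4I) = 2, rank((A + 4I)^2) = 1, rank((A + 4I)^3) = 0. The eigenspace has dimension 3 - 2 = 1, so there is 1 Jordan block; the rank sequence gives block sizes [3].

Assembling the blocks gives the Jordan form J above.

J = [[-4, 1, 0], [0, -4, 1], [0, 0, -4]]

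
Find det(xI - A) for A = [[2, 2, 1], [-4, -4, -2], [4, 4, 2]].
χ_A(x) = x^3

xI - A = [[x - 2, -2, -1], [4, x + 4, 2], [-4, -4, x - 2]].

Expanding det(xI - A) along the first row:
det(xI - A) = + (x - 2)·det([[x + 4, 2], [-4, x - 2]]) - (-2)·det([[4, 2], [-4, x - 2]]) + (-1)·det([[4, x + 4], [-4, -4]]).

Evaluating gives χ_A(x) = x^3.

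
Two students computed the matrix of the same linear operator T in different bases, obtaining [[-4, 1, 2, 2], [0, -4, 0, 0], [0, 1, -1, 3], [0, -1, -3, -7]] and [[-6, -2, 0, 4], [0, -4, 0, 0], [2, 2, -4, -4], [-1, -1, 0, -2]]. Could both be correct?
Both have characteristic polynomial (x + 4)^4 and minimal polynomial (x + 4)^2. But rank(A + 4I) = 2 for A while rank(B + 4I) = 1 for B, so the number of Jordan blocks at λ = -4 differs. A and B are not similar.

No.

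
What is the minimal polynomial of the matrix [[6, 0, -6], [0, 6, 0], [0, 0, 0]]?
The characteristic polynomial factors as x(x - 6)^2. The minimal polynomial is ∏(x - λ)^{k_λ} where k_λ is the size of the largest Jordan block at λ.

For λ = 0: rank(A) = 2, and the largest Jordan block has size 1 (the smallest k with rank(A^k) = rank(A^(k+1))).
For λ = 6: rank(A - 6I) = 1, and the largest Jordan block has size 1 (the smallest k with rank((A - 6I)^k) = rank((A - 6I)^(k+1))).

So m_A(x) = x(x - 6).

m_A(x) = x(x - 6)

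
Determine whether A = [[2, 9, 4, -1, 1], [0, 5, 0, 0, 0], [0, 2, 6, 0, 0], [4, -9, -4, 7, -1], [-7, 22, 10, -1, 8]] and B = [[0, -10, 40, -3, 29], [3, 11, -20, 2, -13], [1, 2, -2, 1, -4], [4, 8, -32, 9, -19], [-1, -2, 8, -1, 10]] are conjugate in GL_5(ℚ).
Two matrices over a field are similar if and only if they have the same invariant factors.

Both A and B have characteristic polynomial (x - 6)^3(x - 5)^2 and minimal polynomial (x - 6)^2(x - 5)^2. Computing further, both have invariant factors x - 6, (x - 6)^2(x - 5)^2. Hence A and B are similar.

Yes.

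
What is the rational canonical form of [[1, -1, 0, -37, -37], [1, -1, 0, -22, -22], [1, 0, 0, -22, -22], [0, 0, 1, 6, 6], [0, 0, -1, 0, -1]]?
The invariant factors of A (the non-unit diagonal entries of the Smith normal form of xI - A over ℚ[x]) are (x - 5)(x - 3)(x + 1)^3, each dividing the next. The characteristic polynomial is their product, (x - 5)(x - 3)(x + 1)^3.

The rational canonical form is the block-diagonal matrix of companion matrices C(f_i):
R = [[0, 0, 0, 0, -15], [1, 0, 0, 0, -37], [0, 1, 0, 0, -22], [0, 0, 1, 0, 6], [0, 0, 0, 1, 5]].

R = [[0, 0, 0, 0, -15], [1, 0, 0, 0, -37], [0, 1, 0, 0, -22], [0, 0, 1, 0, 6], [0, 0, 0, 1, 5]]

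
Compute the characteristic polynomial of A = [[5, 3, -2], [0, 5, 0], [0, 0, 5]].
χ_A(x) = (x - 5)^3

xI - A = [[x - 5, -3, 2], [0, x - 5, 0], [0, 0, x - 5]].

Expanding det(xI - A) along the first row:
det(xI - A) = + (x - 5)·det([[x - 5, 0], [0, x - 5]]) - (-3)·det([[0, 0], [0, x - 5]]) + (2)·det([[0, x - 5], [0, 0]]).

Evaluating gives χ_A(x) = x^3 - 15x^2 + 75x - 125 = (x - 5)^3.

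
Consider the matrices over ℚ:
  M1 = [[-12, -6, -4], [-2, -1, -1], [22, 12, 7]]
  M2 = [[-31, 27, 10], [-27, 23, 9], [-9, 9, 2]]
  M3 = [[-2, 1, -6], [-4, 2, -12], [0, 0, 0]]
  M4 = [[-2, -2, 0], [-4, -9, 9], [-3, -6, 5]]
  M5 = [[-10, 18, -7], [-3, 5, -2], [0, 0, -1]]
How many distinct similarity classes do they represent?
Characteristic polynomials: χ_{M1} = (x + 1)^2(x + 4), χ_{M2} = (x + 1)^2(x + 4), χ_{M3} = x^3, χ_{M4} = (x + 1)^2(x + 4), χ_{M5} = (x + 1)^2(x + 4).

{M1, M2, M4, M5}: invariant factors (x + 1)^2(x + 4).

{M3}: invariant factors x, x^2.

Matrices are similar if and only if their invariant-factor lists agree; the partition into similarity classes is {M1, M2, M4, M5}, {M3}.

2 classes: {M1, M2, M4, M5}, {M3}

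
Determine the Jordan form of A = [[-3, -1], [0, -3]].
J = [[-3, 1], [0, -3]]

The characteristic polynomial is det(xI - A) = (x + 3)^2, so the eigenvalues are -3 (algebraic multiplicity 2).

For λ = -3: rank(A + 3I) = 1, rank((A + 3I)^2) = 0. The eigenspace has dimension 2 - 1 = 1, so there is 1 Jordan block; the rank sequence gives block sizes [2].

Assembling the blocks gives the Jordan form J above.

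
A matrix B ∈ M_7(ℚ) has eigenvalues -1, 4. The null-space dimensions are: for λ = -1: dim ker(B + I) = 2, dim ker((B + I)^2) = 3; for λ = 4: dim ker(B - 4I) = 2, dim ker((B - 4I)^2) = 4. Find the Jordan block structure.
Jordan blocks: (-1, 2), (-1, 1), (4, 2), (4, 2)

λ = -1: successive nullity increments [2, 1] count blocks of size ≥ k; block sizes are [2, 1].
λ = 4: successive nullity increments [2, 2] count blocks of size ≥ k; block sizes are [2, 2].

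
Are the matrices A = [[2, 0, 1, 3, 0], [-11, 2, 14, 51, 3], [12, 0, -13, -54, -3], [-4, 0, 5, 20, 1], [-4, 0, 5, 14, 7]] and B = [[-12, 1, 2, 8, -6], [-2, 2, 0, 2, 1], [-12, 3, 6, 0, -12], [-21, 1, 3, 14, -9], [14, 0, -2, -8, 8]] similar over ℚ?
Two matrices over a field are similar if and only if they have the same invariant factors.

Both A and B have characteristic polynomial (x - 6)^2(x - 2)^3 and minimal polynomial (x - 6)^2(x - 2)^3. Computing further, both have invariant factors (x - 6)^2(x - 2)^3. Hence A and B are similar.

Yes.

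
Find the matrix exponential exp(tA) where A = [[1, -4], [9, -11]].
e^{tA} = [[(6*t + 1)*e^{-5*t}, -4*t*e^{-5*t}], [9*t*e^{-5*t}, (1 - 6*t)*e^{-5*t}]]

A has Jordan form J = [[-5, 1], [0, -5]] with A = PJP^{-1}, so e^{tA} = P e^{tJ} P^{-1}.

For a Jordan block J_k(λ), e^{tJ_k(λ)} = e^{λt} · (I + tN + t^2 N^2/2! + ... + t^{k-1} N^{k-1}/(k-1)!) where N is the nilpotent superdiagonal part.

Assembling the blocks and conjugating back gives the entries of e^{tA} as shown above.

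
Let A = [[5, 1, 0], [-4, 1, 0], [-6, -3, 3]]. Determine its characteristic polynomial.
χ_A(x) = (x - 3)^3

xI - A = [[x - 5, -1, 0], [4, x - 1, 0], [6, 3, x - 3]].

Expanding det(xI - A) along the first row:
det(xI - A) = + (x - 5)·det([[x - 1, 0], [3, x - 3]]) - (-1)·det([[4, 0], [6, x - 3]]) + (0)·det([[4, x - 1], [6, 3]]).

Evaluating gives χ_A(x) = x^3 - 9x^2 + 27x - 27 = (x - 3)^3.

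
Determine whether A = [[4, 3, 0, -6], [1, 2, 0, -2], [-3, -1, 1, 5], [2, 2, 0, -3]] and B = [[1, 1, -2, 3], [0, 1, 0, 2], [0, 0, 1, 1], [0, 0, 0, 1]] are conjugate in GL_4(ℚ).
Two matrices over a field are similar if and only if they have the same invariant factors.

Both A and B have characteristic polynomial (x - 1)^4 and minimal polynomial (x - 1)^2. Computing further, both have invariant factors (x - 1)^2, (x - 1)^2. Hence A and B are similar.

Yes.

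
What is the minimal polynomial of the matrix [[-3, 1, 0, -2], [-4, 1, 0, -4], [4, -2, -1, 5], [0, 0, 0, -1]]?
m_A(x) = (x + 1)^2

The characteristic polynomial factors as (x + 1)^4. The minimal polynomial is ∏(x - λ)^{k_λ} where k_λ is the size of the largest Jordan block at λ.

For λ = -1: rank(A + I) = 2, and the largest Jordan block has size 2 (the smallest k with rank((A + I)^k) = rank((A + I)^(k+1))).

So m_A(x) = (x + 1)^2.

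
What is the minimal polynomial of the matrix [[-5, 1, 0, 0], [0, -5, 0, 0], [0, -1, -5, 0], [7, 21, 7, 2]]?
The characteristic polynomial factors as (x - 2)(x + 5)^3. The minimal polynomial is ∏(x - λ)^{k_λ} where k_λ is the size of the largest Jordan block at λ.

For λ = -5: rank(A + 5I) = 2, and the largest Jordan block has size 2 (the smallest k with rank((A + 5I)^k) = rank((A + 5I)^(k+1))).
For λ = 2: rank(A - 2I) = 3, and the largest Jordan block has size 1 (the smallest k with rank((A - 2I)^k) = rank((A - 2I)^(k+1))).

So m_A(x) = (x - 2)(x + 5)^2.

m_A(x) = (x - 2)(x + 5)^2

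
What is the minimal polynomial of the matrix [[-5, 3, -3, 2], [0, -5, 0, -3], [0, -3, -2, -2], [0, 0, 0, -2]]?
m_A(x) = (x + 2)^2(x + 5)

The characteristic polynomial factors as (x + 2)^2(x + 5)^2. The minimal polynomial is ∏(x - λ)^{k_λ} where k_λ is the size of the largest Jordan block at λ.

For λ = -5: rank(A + 5I) = 2, and the largest Jordan block has size 1 (the smallest k with rank((A + 5I)^k) = rank((A + 5I)^(k+1))).
For λ = -2: rank(A + 2I) = 3, and the largest Jordan block has size 2 (the smallest k with rank((A + 2I)^k) = rank((A + 2I)^(k+1))).

So m_A(x) = (x + 2)^2(x + 5).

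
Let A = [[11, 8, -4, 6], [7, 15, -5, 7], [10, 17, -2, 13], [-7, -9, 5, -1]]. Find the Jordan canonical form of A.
The characteristic polynomial is det(xI - A) = (x - 6)^3(x - 5), so the eigenvalues are 5 (algebraic multiplicity 1), 6 (algebraic multiplicity 3).

For λ = 5: algebraic multiplicity 1 gives one 1×1 block.

For λ = 6: rank(A - 6I) = 3, rank((A - 6I)^2) = 2, rank((A - 6I)^3) = 1. The eigenspace has dimension 4 - 3 = 1, so there is 1 Jordan block; the rank sequence gives block sizes [3].

Assembling the blocks gives the Jordan form J above.

J = [[5, 0, 0, 0], [0, 6, 1, 0], [0, 0, 6, 1], [0, 0, 0, 6]]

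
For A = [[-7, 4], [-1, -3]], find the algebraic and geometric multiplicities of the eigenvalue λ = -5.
algebraic multiplicity 2, geometric multiplicity 1

The characteristic polynomial is (x + 5)^2, so the factor x + 5 appears with exponent 2: the algebraic multiplicity is 2.

rank(A + 5I) = 1, so the eigenspace has dimension 2 - 1 = 1: the geometric multiplicity is 1.

Since 1 < 2, A is not diagonalizable.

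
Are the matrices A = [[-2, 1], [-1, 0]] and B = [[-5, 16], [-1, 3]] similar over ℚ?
Two matrices over a field are similar if and only if they have the same invariant factors.

Both A and B have characteristic polynomial (x + 1)^2 and minimal polynomial (x + 1)^2. Computing further, both have invariant factors (x + 1)^2. Hence A and B are similar.

Yes.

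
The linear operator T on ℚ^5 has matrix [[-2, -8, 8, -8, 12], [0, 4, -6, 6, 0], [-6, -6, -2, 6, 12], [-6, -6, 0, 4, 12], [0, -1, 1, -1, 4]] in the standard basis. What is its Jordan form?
The characteristic polynomial is det(xI - A) = (x - 4)^3(x + 2)^2, so the eigenvalues are -2 (algebraic multiplicity 2), 4 (algebraic multiplicity 3).

For λ = -2: rank(A + 2I) = 3. The eigenspace has dimension 5 - 3 = 2, so there are 2 Jordan blocks; the rank sequence gives block sizes [1, 1].

For λ = 4: rank(A - 4I) = 3, rank((A - 4I)^2) = 2. The eigenspace has dimension 5 - 3 = 2, so there are 2 Jordan blocks; the rank sequence gives block sizes [2, 1].

Assembling the blocks gives the Jordan form J above.

J = [[-2, 0, 0, 0, 0], [0, -2, 0, 0, 0], [0, 0, 4, 1, 0], [0, 0, 0, 4, 0], [0, 0, 0, 0, 4]]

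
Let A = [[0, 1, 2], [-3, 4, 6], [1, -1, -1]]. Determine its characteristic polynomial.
xI - A = [[x, -1, -2], [3, x - 4, -6], [-1, 1, x + 1]].

Expanding det(xI - A) along the first row:
det(xI - A) = + (x)·det([[x - 4, -6], [1, x + 1]]) - (-1)·det([[3, -6], [-1, x + 1]]) + (-2)·det([[3, x - 4], [-1, 1]]).

Evaluating gives χ_A(x) = x^3 - 3x^2 + 3x - 1 = (x - 1)^3.

χ_A(x) = (x - 1)^3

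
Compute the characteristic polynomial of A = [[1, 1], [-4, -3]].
χ_A(x) = (x + 1)^2

xI - A = [[x - 1, -1], [4, x + 3]].

Expanding det(xI - A) along the first row:
det(xI - A) = + (x - 1)·det([[x + 3]]) - (-1)·det([[4]]).

Evaluating gives χ_A(x) = x^2 + 2x + 1 = (x + 1)^2.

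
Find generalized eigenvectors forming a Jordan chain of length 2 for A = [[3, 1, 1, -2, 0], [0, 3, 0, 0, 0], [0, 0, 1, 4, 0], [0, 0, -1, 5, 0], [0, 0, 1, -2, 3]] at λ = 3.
v_1 = [[1, 1, 0, 0, 0]]^T, v_2 = [[1, 0, 0, 0, 0]]^T

We seek v_1 ∈ ker((A - 3I)^2) \ ker(A - 3I), then set v_{i+1} = (A - 3I) v_i.

One such chain is v_1 = [[1, 1, 0, 0, 0]]^T, v_2 = [[1, 0, 0, 0, 0]]^T. Check: (A - 3I) v_2 = [[0, 0, 0, 0, 0]]^T = 0.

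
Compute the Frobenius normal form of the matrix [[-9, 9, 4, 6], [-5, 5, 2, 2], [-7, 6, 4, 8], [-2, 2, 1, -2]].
The invariant factors of A (the non-unit diagonal entries of the Smith normal form of xI - A over ℚ[x]) are (x + 2)(x^3 - 4), each dividing the next. The characteristic polynomial is their product, (x + 2)(x^3 - 4).

The rational canonical form is the block-diagonal matrix of companion matrices C(f_i):
R = [[0, 0, 0, 8], [1, 0, 0, 4], [0, 1, 0, 0], [0, 0, 1, -2]].

Note the characteristic polynomial does not split into linear factors over ℚ, so A has no Jordan form over ℚ; the rational canonical form exists over any field.

R = [[0, 0, 0, 8], [1, 0, 0, 4], [0, 1, 0, 0], [0, 0, 1, -2]]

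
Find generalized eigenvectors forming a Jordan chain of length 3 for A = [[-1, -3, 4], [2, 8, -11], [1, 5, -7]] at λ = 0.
v_1 = [[2, -2, -1]]^T, v_2 = [[0, -1, -1]]^T, v_3 = [[-1, 3, 2]]^T

We seek v_1 ∈ ker(A^3) \ ker(A^2), then set v_{i+1} = A v_i.

One such chain is v_1 = [[2, -2, -1]]^T, v_2 = [[0, -1, -1]]^T, v_3 = [[-1, 3, 2]]^T. Check: A v_3 = [[0, 0, 0]]^T = 0.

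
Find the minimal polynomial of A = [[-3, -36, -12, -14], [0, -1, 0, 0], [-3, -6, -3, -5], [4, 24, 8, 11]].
The characteristic polynomial factors as (x - 3)^2(x + 1)^2. The minimal polynomial is ∏(x - λ)^{k_λ} where k_λ is the size of the largest Jordan block at λ.

For λ = -1: rank(A + I) = 2, and the largest Jordan block has size 1 (the smallest k with rank((A + I)^k) = rank((A + I)^(k+1))).
For λ = 3: rank(A - 3I) = 3, and the largest Jordan block has size 2 (the smallest k with rank((A - 3I)^k) = rank((A - 3I)^(k+1))).

So m_A(x) = (x - 3)^2(x + 1).

m_A(x) = (x - 3)^2(x + 1)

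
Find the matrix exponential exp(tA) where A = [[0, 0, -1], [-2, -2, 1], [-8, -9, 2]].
A has Jordan form J = [[-2, 0, 0], [0, 1, 1], [0, 0, 1]] with A = PJP^{-1}, so e^{tA} = P e^{tJ} P^{-1}.

For a Jordan block J_k(λ), e^{tJ_k(λ)} = e^{λt} · (I + tN + t^2 N^2/2! + ... + t^{k-1} N^{k-1}/(k-1)!) where N is the nilpotent superdiagonal part.

Assembling the blocks and conjugating back gives the entries of e^{tA} as shown above.

e^{tA} = [[2*t*e^{t} + e^{-2*t}, ((3*t - 1)*e^{3*t} + 1)*e^{-2*t}, -t*e^{t}], [-2*t*e^{t}, (1 - 3*t)*e^{t}, t*e^{t}], [2*(-(t + 1)*e^{3*t} + 1)*e^{-2*t}, (-(3*t + 2)*e^{3*t} + 2)*e^{-2*t}, (t + 1)*e^{t}]]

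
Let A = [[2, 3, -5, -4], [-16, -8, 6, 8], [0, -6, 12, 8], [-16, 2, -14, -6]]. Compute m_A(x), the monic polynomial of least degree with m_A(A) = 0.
m_A(x) = (x - 2)(x + 2)^2

The characteristic polynomial factors as (x - 2)^2(x + 2)^2. The minimal polynomial is ∏(x - λ)^{k_λ} where k_λ is the size of the largest Jordan block at λ.

For λ = -2: rank(A + 2I) = 3, and the largest Jordan block has size 2 (the smallest k with rank((A + 2I)^k) = rank((A + 2I)^(k+1))).
For λ = 2: rank(A - 2I) = 2, and the largest Jordan block has size 1 (the smallest k with rank((A - 2I)^k) = rank((A - 2I)^(k+1))).

So m_A(x) = (x - 2)(x + 2)^2.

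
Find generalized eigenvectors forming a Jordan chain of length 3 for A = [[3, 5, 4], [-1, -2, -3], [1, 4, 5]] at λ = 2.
v_1 = [[-1, -2, 3]]^T, v_2 = [[1, 0, 0]]^T, v_3 = [[1, -1, 1]]^T

We seek v_1 ∈ ker((A - 2I)^3) \ ker((A - 2I)^2), then set v_{i+1} = (A - 2I) v_i.

One such chain is v_1 = [[-1, -2, 3]]^T, v_2 = [[1, 0, 0]]^T, v_3 = [[1, -1, 1]]^T. Check: (A - 2I) v_3 = [[0, 0, 0]]^T = 0.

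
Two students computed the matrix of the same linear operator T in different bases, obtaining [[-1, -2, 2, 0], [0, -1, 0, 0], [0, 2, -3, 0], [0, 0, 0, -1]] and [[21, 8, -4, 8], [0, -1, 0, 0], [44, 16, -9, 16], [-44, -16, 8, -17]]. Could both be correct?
Yes.

Two matrices over a field are similar if and only if they have the same invariant factors.

Both A and B have characteristic polynomial (x + 1)^3(x + 3) and minimal polynomial (x + 1)(x + 3). Computing further, both have invariant factors x + 1, x + 1, (x + 1)(x + 3). Hence A and B are similar.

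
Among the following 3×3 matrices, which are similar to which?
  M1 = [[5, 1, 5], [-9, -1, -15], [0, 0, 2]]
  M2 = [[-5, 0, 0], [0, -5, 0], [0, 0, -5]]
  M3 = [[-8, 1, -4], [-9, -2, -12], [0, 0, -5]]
3 classes: {M1}, {M2}, {M3}

Characteristic polynomials: χ_{M1} = (x - 2)^3, χ_{M2} = (x + 5)^3, χ_{M3} = (x + 5)^3.

{M1}: invariant factors x - 2, (x - 2)^2.

{M2}: invariant factors x + 5, x + 5, x + 5.

{M3}: invariant factors x + 5, (x + 5)^2.

Matrices are similar if and only if their invariant-factor lists agree; the partition into similarity classes is {M1}, {M2}, {M3}.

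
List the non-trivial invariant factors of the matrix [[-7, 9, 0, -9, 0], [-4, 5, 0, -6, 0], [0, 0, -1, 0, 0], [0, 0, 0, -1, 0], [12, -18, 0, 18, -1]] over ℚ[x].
x + 1, x + 1, x + 1, (x + 1)^2

The Jordan structure of A has elementary divisors (x + 1)^2, (x + 1), (x + 1), (x + 1). Arranging the block sizes at each eigenvalue in decreasing order and taking row products gives the invariant factors.

Invariant factors (smallest first, each dividing the next): x + 1, x + 1, x + 1, (x + 1)^2.

Check: the last factor (x + 1)^2 is the minimal polynomial, and the product (x + 1)^5 is the characteristic polynomial.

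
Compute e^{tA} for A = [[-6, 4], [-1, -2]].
A has Jordan form J = [[-4, 1], [0, -4]] with A = PJP^{-1}, so e^{tA} = P e^{tJ} P^{-1}.

For a Jordan block J_k(λ), e^{tJ_k(λ)} = e^{λt} · (I + tN + t^2 N^2/2! + ... + t^{k-1} N^{k-1}/(k-1)!) where N is the nilpotent superdiagonal part.

Assembling the blocks and conjugating back gives the entries of e^{tA} as shown above.

e^{tA} = [[(1 - 2*t)*e^{-4*t}, 4*t*e^{-4*t}], [-t*e^{-4*t}, (2*t + 1)*e^{-4*t}]]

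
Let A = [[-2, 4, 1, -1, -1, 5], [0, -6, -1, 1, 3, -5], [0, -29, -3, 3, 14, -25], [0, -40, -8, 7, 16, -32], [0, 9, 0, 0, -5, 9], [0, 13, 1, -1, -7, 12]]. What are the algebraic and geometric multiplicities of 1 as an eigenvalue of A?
The characteristic polynomial is (x - 1)^5(x + 2), so the factor x - 1 appears with exponent 5: the algebraic multiplicity is 5.

rank(A - I) = 4, so the eigenspace has dimension 6 - 4 = 2: the geometric multiplicity is 2.

Since 2 < 5, A is not diagonalizable.

algebraic multiplicity 5, geometric multiplicity 2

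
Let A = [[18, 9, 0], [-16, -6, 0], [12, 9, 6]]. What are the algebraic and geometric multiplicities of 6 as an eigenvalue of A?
The characteristic polynomial is (x - 6)^3, so the factor x - 6 appears with exponent 3: the algebraic multiplicity is 3.

rank(A - 6I) = 1, so the eigenspace has dimension 3 - 1 = 2: the geometric multiplicity is 2.

Since 2 < 3, A is not diagonalizable.

algebraic multiplicity 3, geometric multiplicity 2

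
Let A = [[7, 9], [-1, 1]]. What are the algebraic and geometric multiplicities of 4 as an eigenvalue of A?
algebraic multiplicity 2, geometric multiplicity 1

The characteristic polynomial is (x - 4)^2, so the factor x - 4 appears with exponent 2: the algebraic multiplicity is 2.

rank(A - 4I) = 1, so the eigenspace has dimension 2 - 1 = 1: the geometric multiplicity is 1.

Since 1 < 2, A is not diagonalizable.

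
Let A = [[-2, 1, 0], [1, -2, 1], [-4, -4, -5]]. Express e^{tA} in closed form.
A has Jordan form J = [[-3, 1, 0], [0, -3, 1], [0, 0, -3]] with A = PJP^{-1}, so e^{tA} = P e^{tJ} P^{-1}.

For a Jordan block J_k(λ), e^{tJ_k(λ)} = e^{λt} · (I + tN + t^2 N^2/2! + ... + t^{k-1} N^{k-1}/(k-1)!) where N is the nilpotent superdiagonal part.

Assembling the blocks and conjugating back gives the entries of e^{tA} as shown above.

e^{tA} = [[(t^2 + t + 1)*e^{-3*t}, t*(t + 1)*e^{-3*t}, t^2*e^{-3*t}/2], [t*(1 - t)*e^{-3*t}, (-t^2 + t + 1)*e^{-3*t}, t*(2 - t)*e^{-3*t}/2], [-4*t*e^{-3*t}, -4*t*e^{-3*t}, (1 - 2*t)*e^{-3*t}]]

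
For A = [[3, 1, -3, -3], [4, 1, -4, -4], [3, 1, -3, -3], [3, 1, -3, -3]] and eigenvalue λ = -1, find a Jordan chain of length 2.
We seek v_1 ∈ ker((A + I)^2) \ ker(A + I), then set v_{i+1} = (A + I) v_i.

One such chain is v_1 = [[1, 1, 1, 1]]^T, v_2 = [[-1, -2, -1, -1]]^T. Check: (A + I) v_2 = [[0, 0, 0, 0]]^T = 0.

v_1 = [[1, 1, 1, 1]]^T, v_2 = [[-1, -2, -1, -1]]^T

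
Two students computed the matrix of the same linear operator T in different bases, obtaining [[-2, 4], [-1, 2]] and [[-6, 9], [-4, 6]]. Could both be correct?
Yes.

Two matrices over a field are similar if and only if they have the same invariant factors.

Both A and B have characteristic polynomial x^2 and minimal polynomial x^2. Computing further, both have invariant factors x^2. Hence A and B are similar.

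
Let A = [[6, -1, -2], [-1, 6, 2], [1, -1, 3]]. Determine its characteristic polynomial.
χ_A(x) = (x - 5)^3

xI - A = [[x - 6, 1, 2], [1, x - 6, -2], [-1, 1, x - 3]].

Expanding det(xI - A) along the first row:
det(xI - A) = + (x - 6)·det([[x - 6, -2], [1, x - 3]]) - (1)·det([[1, -2], [-1, x - 3]]) + (2)·det([[1, x - 6], [-1, 1]]).

Evaluating gives χ_A(x) = x^3 - 15x^2 + 75x - 125 = (x - 5)^3.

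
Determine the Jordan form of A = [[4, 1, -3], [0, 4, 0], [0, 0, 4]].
J = [[4, 1, 0], [0, 4, 0], [0, 0, 4]]

The characteristic polynomial is det(xI - A) = (x - 4)^3, so the eigenvalues are 4 (algebraic multiplicity 3).

For λ = 4: rank(A - 4I) = 1, rank((A - 4I)^2) = 0. The eigenspace has dimension 3 - 1 = 2, so there are 2 Jordan blocks; the rank sequence gives block sizes [2, 1].

Assembling the blocks gives the Jordan form J above.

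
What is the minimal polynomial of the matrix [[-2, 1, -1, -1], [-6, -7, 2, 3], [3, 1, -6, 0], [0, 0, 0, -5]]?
The characteristic polynomial factors as (x + 5)^4. The minimal polynomial is ∏(x - λ)^{k_λ} where k_λ is the size of the largest Jordan block at λ.

For λ = -5: rank(A + 5I) = 2, and the largest Jordan block has size 2 (the smallest k with rank((A + 5I)^k) = rank((A + 5I)^(k+1))).

So m_A(x) = (x + 5)^2.

m_A(x) = (x + 5)^2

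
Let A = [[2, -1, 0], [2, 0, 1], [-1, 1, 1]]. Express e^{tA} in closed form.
A has Jordan form J = [[1, 1, 0], [0, 1, 1], [0, 0, 1]] with A = PJP^{-1}, so e^{tA} = P e^{tJ} P^{-1}.

For a Jordan block J_k(λ), e^{tJ_k(λ)} = e^{λt} · (I + tN + t^2 N^2/2! + ... + t^{k-1} N^{k-1}/(k-1)!) where N is the nilpotent superdiagonal part.

Assembling the blocks and conjugating back gives the entries of e^{tA} as shown above.

e^{tA} = [[(-t^2/2 + t + 1)*e^{t}, -t*e^{t}, -t^2*e^{t}/2], [t*(4 - t)*e^{t}/2, (1 - t)*e^{t}, t*(2 - t)*e^{t}/2], [t*(t - 2)*e^{t}/2, t*e^{t}, (t^2 + 2)*e^{t}/2]]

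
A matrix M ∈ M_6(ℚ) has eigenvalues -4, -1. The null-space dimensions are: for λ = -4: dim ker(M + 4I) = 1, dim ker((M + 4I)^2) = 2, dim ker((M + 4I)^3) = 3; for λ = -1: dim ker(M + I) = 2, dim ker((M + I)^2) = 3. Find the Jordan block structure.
Jordan blocks: (-4, 3), (-1, 2), (-1, 1)

λ = -4: successive nullity increments [1, 1, 1] count blocks of size ≥ k; block sizes are [3].
λ = -1: successive nullity increments [2, 1] count blocks of size ≥ k; block sizes are [2, 1].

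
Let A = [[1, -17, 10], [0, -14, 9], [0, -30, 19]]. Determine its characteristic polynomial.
χ_A(x) = (x - 4)(x - 1)^2

xI - A = [[x - 1, 17, -10], [0, x + 14, -9], [0, 30, x - 19]].

Expanding det(xI - A) along the first row:
det(xI - A) = + (x - 1)·det([[x + 14, -9], [30, x - 19]]) - (17)·det([[0, -9], [0, x - 19]]) + (-10)·det([[0, x + 14], [0, 30]]).

Evaluating gives χ_A(x) = x^3 - 6x^2 + 9x - 4 = (x - 4)(x - 1)^2.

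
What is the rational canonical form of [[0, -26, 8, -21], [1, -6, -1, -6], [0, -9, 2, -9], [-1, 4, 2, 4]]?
R = [[0, -5, 0, 0], [1, 0, 0, 0], [0, 0, 0, -5], [0, 0, 1, 0]]

The invariant factors of A (the non-unit diagonal entries of the Smith normal form of xI - A over ℚ[x]) are x^2 + 5, x^2 + 5, each dividing the next. The characteristic polynomial is their product, (x^2 + 5)^2.

The rational canonical form is the block-diagonal matrix of companion matrices C(f_i):
R = [[0, -5, 0, 0], [1, 0, 0, 0], [0, 0, 0, -5], [0, 0, 1, 0]].

Note the characteristic polynomial does not split into linear factors over ℚ, so A has no Jordan form over ℚ; the rational canonical form exists over any field.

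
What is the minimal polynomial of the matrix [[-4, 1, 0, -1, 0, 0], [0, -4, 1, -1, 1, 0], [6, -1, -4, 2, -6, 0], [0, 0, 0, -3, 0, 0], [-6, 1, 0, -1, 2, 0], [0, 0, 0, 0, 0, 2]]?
m_A(x) = (x - 2)(x + 3)(x + 4)^3

The characteristic polynomial factors as (x - 2)^2(x + 3)(x + 4)^3. The minimal polynomial is ∏(x - λ)^{k_λ} where k_λ is the size of the largest Jordan block at λ.

For λ = -4: rank(A + 4I) = 5, and the largest Jordan block has size 3 (the smallest k with rank((A + 4I)^k) = rank((A + 4I)^(k+1))).
For λ = -3: rank(A + 3I) = 5, and the largest Jordan block has size 1 (the smallest k with rank((A + 3I)^k) = rank((A + 3I)^(k+1))).
For λ = 2: rank(A - 2I) = 4, and the largest Jordan block has size 1 (the smallest k with rank((A - 2I)^k) = rank((A - 2I)^(k+1))).

So m_A(x) = (x - 2)(x + 3)(x + 4)^3.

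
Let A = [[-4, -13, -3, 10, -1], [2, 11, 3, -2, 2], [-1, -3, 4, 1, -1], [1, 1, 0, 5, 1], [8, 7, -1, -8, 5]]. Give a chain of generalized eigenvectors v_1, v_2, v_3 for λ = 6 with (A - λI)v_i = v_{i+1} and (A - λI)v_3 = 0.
v_1 = [[1, 0, 0, 1, -1]]^T, v_2 = [[1, -2, 1, -1, 1]]^T, v_3 = [[2, -1, 1, 1, 0]]^T

We seek v_1 ∈ ker((A - 6I)^3) \ ker((A - 6I)^2), then set v_{i+1} = (A - 6I) v_i.

One such chain is v_1 = [[1, 0, 0, 1, -1]]^T, v_2 = [[1, -2, 1, -1, 1]]^T, v_3 = [[2, -1, 1, 1, 0]]^T. Check: (A - 6I) v_3 = [[0, 0, 0, 0, 0]]^T = 0.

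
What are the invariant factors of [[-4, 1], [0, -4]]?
(x + 4)^2

The Jordan structure of A has elementary divisors (x + 4)^2. Arranging the block sizes at each eigenvalue in decreasing order and taking row products gives the invariant factors.

Invariant factors (smallest first, each dividing the next): (x + 4)^2.

Check: the last factor (x + 4)^2 is the minimal polynomial, and the product (x + 4)^2 is the characteristic polynomial.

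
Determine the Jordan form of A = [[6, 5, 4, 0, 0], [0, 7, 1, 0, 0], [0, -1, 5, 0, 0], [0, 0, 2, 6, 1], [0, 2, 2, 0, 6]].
J = [[6, 1, 0, 0, 0], [0, 6, 1, 0, 0], [0, 0, 6, 0, 0], [0, 0, 0, 6, 1], [0, 0, 0, 0, 6]]

The characteristic polynomial is det(xI - A) = (x - 6)^5, so the eigenvalues are 6 (algebraic multiplicity 5).

For λ = 6: rank(A - 6I) = 3, rank((A - 6I)^2) = 1, rank((A - 6I)^3) = 0. The eigenspace has dimension 5 - 3 = 2, so there are 2 Jordan blocks; the rank sequence gives block sizes [3, 2].

Assembling the blocks gives the Jordan form J above.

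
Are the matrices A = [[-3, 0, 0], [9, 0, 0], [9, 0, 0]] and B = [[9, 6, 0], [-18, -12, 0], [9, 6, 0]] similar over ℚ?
Two matrices over a field are similar if and only if they have the same invariant factors.

Both A and B have characteristic polynomial x^2(x + 3) and minimal polynomial x(x + 3). Computing further, both have invariant factors x, x(x + 3). Hence A and B are similar.

Yes.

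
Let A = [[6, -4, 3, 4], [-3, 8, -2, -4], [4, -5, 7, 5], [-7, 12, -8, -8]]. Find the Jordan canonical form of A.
J = [[1, 0, 0, 0], [0, 4, 1, 0], [0, 0, 4, 1], [0, 0, 0, 4]]

The characteristic polynomial is det(xI - A) = (x - 4)^3(x - 1), so the eigenvalues are 1 (algebraic multiplicity 1), 4 (algebraic multiplicity 3).

For λ = 1: algebraic multiplicity 1 gives one 1×1 block.

For λ = 4: rank(A - 4I) = 3, rank((A - 4I)^2) = 2, rank((A - 4I)^3) = 1. The eigenspace has dimension 4 - 3 = 1, so there is 1 Jordan block; the rank sequence gives block sizes [3].

Assembling the blocks gives the Jordan form J above.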